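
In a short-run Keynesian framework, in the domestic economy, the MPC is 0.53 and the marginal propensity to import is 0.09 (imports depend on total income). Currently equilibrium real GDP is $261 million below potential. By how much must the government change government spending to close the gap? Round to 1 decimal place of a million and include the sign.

Spending multiplier = 1/(1 − c + m) = 1/(1 − 0.53 + 0.09) = 1/0.56 ≈ 1.786.
Need ΔY = +$261 million, so ΔG = ΔY/k = (+$261 million) × 0.56 ≈ +$146.2 million.
The government should increase government spending by $146.2 million.

+$146.2 million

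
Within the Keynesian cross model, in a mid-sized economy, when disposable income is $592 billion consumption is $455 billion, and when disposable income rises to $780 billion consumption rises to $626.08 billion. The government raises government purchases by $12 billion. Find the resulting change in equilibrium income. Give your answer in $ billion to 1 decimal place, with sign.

+$133.3 billion

MPC = ΔC/ΔYd = (626.08 − 455)/(780 − 592) = 171.08/188 = 0.91.
Spending multiplier = 1/(1 − MPC) = 1/(1 − 0.91) = 1/0.09 ≈ 11.111.
ΔY = k × ΔG = (+$12 billion) / 0.09 ≈ +$133.3 billion.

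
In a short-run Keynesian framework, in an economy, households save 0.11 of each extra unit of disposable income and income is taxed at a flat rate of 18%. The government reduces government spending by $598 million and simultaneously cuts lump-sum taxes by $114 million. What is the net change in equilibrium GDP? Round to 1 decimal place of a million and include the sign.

MPC = 1 − MPS = 1 − 0.11 = 0.89.
Expenditure multiplier = 1/(1 − c(1−t)) = 1/(1 − 0.89×0.82) = 1/0.2702 ≈ 3.701.
ΔG contributes k·ΔG = (−$598 million) / 0.2702 ≈ −$2,213.2 million.
ΔT of −$114 million changes first-round spending by −c·ΔT = +$101.46 million, contributing k·(−c·ΔT) = (+$101.46 million) / 0.2702 ≈ +$375.5 million.
Net ΔY = k(ΔG − c·ΔT) = (−$496.54 million) / 0.2702 ≈ −$1,837.7 million.

−$1,837.7 million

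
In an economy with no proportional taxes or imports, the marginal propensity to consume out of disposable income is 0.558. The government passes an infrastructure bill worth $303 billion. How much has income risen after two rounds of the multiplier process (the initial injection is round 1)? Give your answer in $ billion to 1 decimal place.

$472.1 billion

Round 1 adds ΔG = $303 billion; each later round is MPC = 0.558 times the previous.
After 2 rounds: 303 + 169.074 = ΔG·(1 − c^2)/(1 − c) = 303 × (1 − 0.311364)/0.442 ≈ $472.1 billion.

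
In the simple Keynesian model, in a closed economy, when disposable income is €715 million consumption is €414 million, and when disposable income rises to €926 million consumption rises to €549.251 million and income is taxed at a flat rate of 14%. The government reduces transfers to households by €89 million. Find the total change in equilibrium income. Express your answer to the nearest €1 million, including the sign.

MPC = ΔC/ΔYd = (549.251 − 414)/(926 − 715) = 135.251/211 = 0.641.
The transfer change shifts disposable income by −€89 million, so first-round consumption changes by c·ΔTR = 0.641 × (−€89 million) = −€57.049 million.
Expenditure multiplier = 1/(1 − c(1−t)) = 1/(1 − 0.641×0.86) = 1/0.44874 ≈ 2.228.
The transfer multiplier is c × k ≈ 1.428, so ΔY = k × (c·ΔTR) = (−€57.049 million) / 0.44874 ≈ −€127 million.

−€127 million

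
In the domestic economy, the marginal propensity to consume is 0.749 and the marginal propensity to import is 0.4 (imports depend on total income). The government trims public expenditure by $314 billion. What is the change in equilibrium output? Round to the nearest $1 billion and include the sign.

Expenditure multiplier = 1/(1 − c + m) = 1/(1 − 0.749 + 0.4) = 1/0.651 ≈ 1.536.
ΔY = k × ΔG = (−$314 billion) / 0.651 ≈ −$482 billion.

−$482 billion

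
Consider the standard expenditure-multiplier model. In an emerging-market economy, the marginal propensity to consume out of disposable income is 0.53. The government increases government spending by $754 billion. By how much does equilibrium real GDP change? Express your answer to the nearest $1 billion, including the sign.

+$1,604 billion

Expenditure multiplier = 1/(1 − MPC) = 1/(1 − 0.53) = 1/0.47 ≈ 2.128.
ΔY = k × ΔG = (+$754 billion) / 0.47 ≈ +$1,604 billion.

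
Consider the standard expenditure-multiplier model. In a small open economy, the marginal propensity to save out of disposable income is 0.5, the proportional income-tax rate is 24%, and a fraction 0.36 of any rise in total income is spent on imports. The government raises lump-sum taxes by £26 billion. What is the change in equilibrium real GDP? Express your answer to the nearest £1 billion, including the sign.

−£13 billion

MPC = 1 − MPS = 1 − 0.5 = 0.5.
A lump-sum tax change of +£26 billion shifts disposable income by −£26 billion; first-round consumption changes by −c × ΔT = −0.5 × (+£26 billion) = −£13 billion.
Expenditure multiplier = 1/(1 − c(1−t) + m) = 1/(1 − 0.5×0.76 + 0.36) = 1/0.98 ≈ 1.02.
The tax multiplier is −c × k ≈ −0.51, so ΔY = k × (−c·ΔT) = (−£13 billion) / 0.98 ≈ −£13 billion.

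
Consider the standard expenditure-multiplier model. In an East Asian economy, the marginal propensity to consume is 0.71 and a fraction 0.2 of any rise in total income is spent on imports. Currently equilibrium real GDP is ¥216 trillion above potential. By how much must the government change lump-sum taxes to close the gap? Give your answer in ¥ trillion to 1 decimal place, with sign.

+¥149.1 trillion

Spending multiplier = 1/(1 − c + m) = 1/(1 − 0.71 + 0.2) = 1/0.49 ≈ 2.041.
Tax multiplier = −c·k = −0.71/0.49 ≈ −1.449. Need ΔY = −¥216 trillion, so ΔT = ΔY/(−c·k) = −(−¥216 trillion) × 0.49 / 0.71 ≈ +¥149.1 trillion.
The government should raise lump-sum taxes by ¥149.1 trillion.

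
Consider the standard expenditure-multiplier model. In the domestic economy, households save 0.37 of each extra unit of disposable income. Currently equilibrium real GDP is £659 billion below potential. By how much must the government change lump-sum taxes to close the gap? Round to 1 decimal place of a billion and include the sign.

−£387.0 billion

MPC = 1 − MPS = 1 − 0.37 = 0.63.
Spending multiplier = 1/(1 − MPC) = 1/(1 − 0.63) = 1/0.37 ≈ 2.703.
Tax multiplier = −c·k = −0.63/0.37 ≈ −1.703. Need ΔY = +£659 billion, so ΔT = ΔY/(−c·k) = −(+£659 billion) × 0.37 / 0.63 ≈ −£387 billion.
The government should cut lump-sum taxes by £387 billion.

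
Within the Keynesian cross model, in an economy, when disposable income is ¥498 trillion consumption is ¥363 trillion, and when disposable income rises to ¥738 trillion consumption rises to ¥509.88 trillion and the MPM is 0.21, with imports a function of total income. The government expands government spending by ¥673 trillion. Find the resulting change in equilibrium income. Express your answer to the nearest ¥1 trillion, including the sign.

MPC = ΔC/ΔYd = (509.88 − 363)/(738 − 498) = 146.88/240 = 0.612.
Spending multiplier = 1/(1 − c + m) = 1/(1 − 0.612 + 0.21) = 1/0.598 ≈ 1.672.
ΔY = k × ΔG = (+¥673 trillion) / 0.598 ≈ +¥1,125 trillion.

+¥1,125 trillion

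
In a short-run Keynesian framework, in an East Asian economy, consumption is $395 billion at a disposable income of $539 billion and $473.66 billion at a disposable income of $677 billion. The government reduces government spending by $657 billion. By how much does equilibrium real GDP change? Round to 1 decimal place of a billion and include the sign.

MPC = ΔC/ΔYd = (473.66 − 395)/(677 − 539) = 78.66/138 = 0.57.
Government-spending multiplier = 1/(1 − MPC) = 1/(1 − 0.57) = 1/0.43 ≈ 2.326.
ΔY = k × ΔG = (−$657 billion) / 0.43 ≈ −$1,527.9 billion.

−$1,527.9 billion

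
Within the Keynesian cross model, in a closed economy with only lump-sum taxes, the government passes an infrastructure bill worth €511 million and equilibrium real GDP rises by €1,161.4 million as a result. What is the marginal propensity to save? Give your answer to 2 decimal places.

Implied spending multiplier k = ΔY/ΔG = 1,161.4/511 ≈ 2.2728.
Since k = 1/(1 − MPC), MPC = 1 − 1/k = 1 − ΔG/ΔY = 1 − 511/1,161.4 ≈ 0.56.
MPS = 1 − MPC = 0.44.

0.44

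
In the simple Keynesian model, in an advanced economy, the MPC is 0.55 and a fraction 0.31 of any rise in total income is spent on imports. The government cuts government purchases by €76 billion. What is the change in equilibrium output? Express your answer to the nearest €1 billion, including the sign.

−€100 billion

Expenditure multiplier = 1/(1 − c + m) = 1/(1 − 0.55 + 0.31) = 1/0.76 ≈ 1.316.
ΔY = k × ΔG = (−€76 billion) / 0.76 = −€100 billion.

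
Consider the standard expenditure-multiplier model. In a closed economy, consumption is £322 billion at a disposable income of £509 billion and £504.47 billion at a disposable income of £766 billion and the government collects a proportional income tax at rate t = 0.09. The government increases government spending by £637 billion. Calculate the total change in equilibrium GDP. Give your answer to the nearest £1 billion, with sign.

+£1,800 billion

MPC = ΔC/ΔYd = (504.47 − 322)/(766 − 509) = 182.47/257 = 0.71.
Spending multiplier = 1/(1 − c(1−t)) = 1/(1 − 0.71×0.91) = 1/0.3539 ≈ 2.826.
ΔY = k × ΔG = (+£637 billion) / 0.3539 ≈ +£1,800 billion.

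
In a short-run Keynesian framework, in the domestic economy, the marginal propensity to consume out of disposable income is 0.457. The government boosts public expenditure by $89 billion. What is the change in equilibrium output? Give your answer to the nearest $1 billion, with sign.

Expenditure multiplier = 1/(1 − MPC) = 1/(1 − 0.457) = 1/0.543 ≈ 1.842.
ΔY = k × ΔG = (+$89 billion) / 0.543 ≈ +$164 billion.

+$164 billion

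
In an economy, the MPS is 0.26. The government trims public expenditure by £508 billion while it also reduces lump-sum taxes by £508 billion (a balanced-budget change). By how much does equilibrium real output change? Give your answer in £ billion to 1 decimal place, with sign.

MPC = 1 − MPS = 1 − 0.26 = 0.74.
Expenditure multiplier = 1/(1 − MPC) = 1/(1 − 0.74) = 1/0.26 ≈ 3.846.
ΔG contributes k·ΔG = (−£508 billion) / 0.26 ≈ −£1,953.8 billion.
ΔT of −£508 billion changes first-round spending by −c·ΔT = +£375.92 billion, contributing k·(−c·ΔT) = (+£375.92 billion) / 0.26 ≈ +£1,445.8 billion.
With ΔG = ΔT and no other leakages, the balanced-budget multiplier is 1, so ΔY = ΔG = −£508 billion.

−£508.0 billion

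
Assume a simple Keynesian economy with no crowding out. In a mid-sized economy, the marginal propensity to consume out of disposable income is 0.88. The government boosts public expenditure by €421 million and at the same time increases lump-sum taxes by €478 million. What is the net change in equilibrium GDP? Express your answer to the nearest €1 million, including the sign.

+€3 million

Expenditure multiplier = 1/(1 − MPC) = 1/(1 − 0.88) = 1/0.12 ≈ 8.333.
ΔG contributes k·ΔG = (+€421 million) / 0.12 ≈ +€3,508.3 million.
ΔT of +€478 million changes first-round spending by −c·ΔT = −€420.64 million, contributing k·(−c·ΔT) = (−€420.64 million) / 0.12 ≈ −€3,505.3 million.
Net ΔY = k(ΔG − c·ΔT) = (+€0.36 million) / 0.12 = +€3 million.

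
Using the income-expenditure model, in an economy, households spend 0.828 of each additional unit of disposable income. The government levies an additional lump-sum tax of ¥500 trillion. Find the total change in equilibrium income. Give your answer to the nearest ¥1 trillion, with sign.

−¥2,407 trillion

A lump-sum tax change of +¥500 trillion shifts disposable income by −¥500 trillion; first-round consumption changes by −c × ΔT = −0.828 × (+¥500 trillion) = −¥414 trillion.
Expenditure multiplier = 1/(1 − MPC) = 1/(1 − 0.828) = 1/0.172 ≈ 5.814.
The tax multiplier is −c × k ≈ −4.814, so ΔY = k × (−c·ΔT) = (−¥414 trillion) / 0.172 ≈ −¥2,407 trillion.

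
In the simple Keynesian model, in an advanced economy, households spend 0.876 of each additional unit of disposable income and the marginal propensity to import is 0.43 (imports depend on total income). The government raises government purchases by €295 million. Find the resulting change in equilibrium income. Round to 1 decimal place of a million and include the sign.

Government-spending multiplier = 1/(1 − c + m) = 1/(1 − 0.876 + 0.43) = 1/0.554 ≈ 1.805.
ΔY = k × ΔG = (+€295 million) / 0.554 ≈ +€532.5 million.

+€532.5 million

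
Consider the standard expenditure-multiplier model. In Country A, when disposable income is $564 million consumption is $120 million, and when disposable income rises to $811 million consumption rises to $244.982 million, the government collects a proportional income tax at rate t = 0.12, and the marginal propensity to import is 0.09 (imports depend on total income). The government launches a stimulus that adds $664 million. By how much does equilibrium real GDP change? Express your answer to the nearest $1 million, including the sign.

MPC = ΔC/ΔYd = (244.982 − 120)/(811 − 564) = 124.982/247 = 0.506.
Spending multiplier = 1/(1 − c(1−t) + m) = 1/(1 − 0.506×0.88 + 0.09) = 1/0.64472 ≈ 1.551.
ΔY = k × ΔG = (+$664 million) / 0.64472 ≈ +$1,030 million.

+$1,030 million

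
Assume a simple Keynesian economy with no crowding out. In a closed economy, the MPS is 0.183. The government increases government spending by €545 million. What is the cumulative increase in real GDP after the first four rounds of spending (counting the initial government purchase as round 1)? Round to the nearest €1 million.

€1,651 million

MPC = 1 − MPS = 1 − 0.183 = 0.817.
Round 1 adds ΔG = €545 million; each later round is MPC = 0.817 times the previous.
After 4 rounds: 545 + 445.265 + 363.781505 + 297.209489585 = ΔG·(1 − c^4)/(1 − c) = 545 × (1 − 0.445541565121)/0.183 ≈ €1,651 million.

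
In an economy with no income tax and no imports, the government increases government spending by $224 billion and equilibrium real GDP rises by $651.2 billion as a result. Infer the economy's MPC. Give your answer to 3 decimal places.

Implied spending multiplier k = ΔY/ΔG = 651.2/224 ≈ 2.9071.
Since k = 1/(1 − MPC), MPC = 1 − 1/k = 1 − ΔG/ΔY = 1 − 224/651.2 ≈ 0.656.

0.656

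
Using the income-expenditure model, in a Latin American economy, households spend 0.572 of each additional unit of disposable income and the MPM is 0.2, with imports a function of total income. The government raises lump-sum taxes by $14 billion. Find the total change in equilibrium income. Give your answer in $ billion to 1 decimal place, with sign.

A lump-sum tax change of +$14 billion shifts disposable income by −$14 billion; first-round consumption changes by −c × ΔT = −0.572 × (+$14 billion) = −$8.008 billion.
Expenditure multiplier = 1/(1 − c + m) = 1/(1 − 0.572 + 0.2) = 1/0.628 ≈ 1.592.
The tax multiplier is −c × k ≈ −0.911, so ΔY = k × (−c·ΔT) = (−$8.008 billion) / 0.628 ≈ −$12.8 billion.

−$12.8 billion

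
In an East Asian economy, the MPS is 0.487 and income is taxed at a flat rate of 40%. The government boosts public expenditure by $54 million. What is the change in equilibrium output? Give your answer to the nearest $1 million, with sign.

MPC = 1 − MPS = 1 − 0.487 = 0.513.
Expenditure multiplier = 1/(1 − c(1−t)) = 1/(1 − 0.513×0.6) = 1/0.6922 ≈ 1.445.
ΔY = k × ΔG = (+$54 million) / 0.6922 ≈ +$78 million.

+$78 million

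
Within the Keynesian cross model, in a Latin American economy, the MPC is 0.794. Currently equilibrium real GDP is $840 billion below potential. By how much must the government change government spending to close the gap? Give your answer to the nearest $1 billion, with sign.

Spending multiplier = 1/(1 − MPC) = 1/(1 − 0.794) = 1/0.206 ≈ 4.854.
Need ΔY = +$840 billion, so ΔG = ΔY/k = (+$840 billion) × 0.206 ≈ +$173 billion.
The government should increase government spending by $173 billion.

+$173 billion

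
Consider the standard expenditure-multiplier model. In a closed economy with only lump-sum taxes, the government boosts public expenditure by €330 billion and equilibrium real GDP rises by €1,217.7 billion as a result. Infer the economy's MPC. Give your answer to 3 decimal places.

Implied spending multiplier k = ΔY/ΔG = 1,217.7/330 = 3.69.
Since k = 1/(1 − MPC), MPC = 1 − 1/k = 1 − ΔG/ΔY = 1 − 330/1,217.7 ≈ 0.729.

0.729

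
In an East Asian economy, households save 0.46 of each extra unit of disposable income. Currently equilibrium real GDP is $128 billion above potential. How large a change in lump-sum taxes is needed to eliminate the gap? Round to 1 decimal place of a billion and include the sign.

+$109.0 billion

MPC = 1 − MPS = 1 − 0.46 = 0.54.
Spending multiplier = 1/(1 − MPC) = 1/(1 − 0.54) = 1/0.46 ≈ 2.174.
Tax multiplier = −c·k = −0.54/0.46 ≈ −1.174. Need ΔY = −$128 billion, so ΔT = ΔY/(−c·k) = −(−$128 billion) × 0.46 / 0.54 ≈ +$109 billion.
The government should raise lump-sum taxes by $109 billion.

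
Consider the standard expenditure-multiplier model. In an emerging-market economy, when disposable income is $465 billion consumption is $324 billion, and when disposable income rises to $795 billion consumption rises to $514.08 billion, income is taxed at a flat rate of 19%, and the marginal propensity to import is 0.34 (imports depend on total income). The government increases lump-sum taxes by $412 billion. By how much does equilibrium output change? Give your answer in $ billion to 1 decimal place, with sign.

−$271.7 billion

MPC = ΔC/ΔYd = (514.08 − 324)/(795 − 465) = 190.08/330 = 0.576.
A lump-sum tax change of +$412 billion shifts disposable income by −$412 billion; first-round consumption changes by −c × ΔT = −0.576 × (+$412 billion) = −$237.312 billion.
Expenditure multiplier = 1/(1 − c(1−t) + m) = 1/(1 − 0.576×0.81 + 0.34) = 1/0.87344 ≈ 1.145.
The tax multiplier is −c × k ≈ −0.659, so ΔY = k × (−c·ΔT) = (−$237.312 billion) / 0.87344 ≈ −$271.7 billion.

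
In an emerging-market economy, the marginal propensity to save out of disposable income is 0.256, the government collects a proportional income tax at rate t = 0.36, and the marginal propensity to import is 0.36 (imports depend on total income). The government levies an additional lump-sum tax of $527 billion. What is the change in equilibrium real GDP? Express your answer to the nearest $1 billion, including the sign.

MPC = 1 − MPS = 1 − 0.256 = 0.744.
A lump-sum tax change of +$527 billion shifts disposable income by −$527 billion; first-round consumption changes by −c × ΔT = −0.744 × (+$527 billion) = −$392.088 billion.
Expenditure multiplier = 1/(1 − c(1−t) + m) = 1/(1 − 0.744×0.64 + 0.36) = 1/0.88384 ≈ 1.131.
The tax multiplier is −c × k ≈ −0.842, so ΔY = k × (−c·ΔT) = (−$392.088 billion) / 0.88384 ≈ −$444 billion.

−$444 billion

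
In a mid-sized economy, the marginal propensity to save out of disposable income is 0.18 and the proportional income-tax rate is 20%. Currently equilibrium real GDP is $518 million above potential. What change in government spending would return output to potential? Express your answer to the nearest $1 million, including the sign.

MPC = 1 − MPS = 1 − 0.18 = 0.82.
Spending multiplier = 1/(1 − c(1−t)) = 1/(1 − 0.82×0.8) = 1/0.344 ≈ 2.907.
Need ΔY = −$518 million, so ΔG = ΔY/k = (−$518 million) × 0.344 ≈ −$178 million.
The government should cut government spending by $178 million.

−$178 million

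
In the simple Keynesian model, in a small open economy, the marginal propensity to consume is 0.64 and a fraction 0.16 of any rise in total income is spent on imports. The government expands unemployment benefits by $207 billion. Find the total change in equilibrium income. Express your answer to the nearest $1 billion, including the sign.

The transfer change shifts disposable income by +$207 billion, so first-round consumption changes by c·ΔTR = 0.64 × (+$207 billion) = +$132.48 billion.
Expenditure multiplier = 1/(1 − c + m) = 1/(1 − 0.64 + 0.16) = 1/0.52 ≈ 1.923.
The transfer multiplier is c × k ≈ 1.231, so ΔY = k × (c·ΔTR) = (+$132.48 billion) / 0.52 ≈ +$255 billion.

+$255 billion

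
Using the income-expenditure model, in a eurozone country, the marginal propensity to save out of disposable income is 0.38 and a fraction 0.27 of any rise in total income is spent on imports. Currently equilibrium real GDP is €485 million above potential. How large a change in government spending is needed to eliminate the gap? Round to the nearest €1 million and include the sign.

MPC = 1 − MPS = 1 − 0.38 = 0.62.
Spending multiplier = 1/(1 − c + m) = 1/(1 − 0.62 + 0.27) = 1/0.65 ≈ 1.538.
Need ΔY = −€485 million, so ΔG = ΔY/k = (−€485 million) × 0.65 ≈ −€315 million.
The government should cut government spending by €315 million.

−€315 million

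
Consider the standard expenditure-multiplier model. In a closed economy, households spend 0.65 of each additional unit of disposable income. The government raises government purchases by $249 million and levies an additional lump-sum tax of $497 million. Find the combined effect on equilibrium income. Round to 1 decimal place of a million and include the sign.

Expenditure multiplier = 1/(1 − MPC) = 1/(1 − 0.65) = 1/0.35 ≈ 2.857.
ΔG contributes k·ΔG = (+$249 million) / 0.35 ≈ +$711.4 million.
ΔT of +$497 million changes first-round spending by −c·ΔT = −$323.05 million, contributing k·(−c·ΔT) = (−$323.05 million) / 0.35 = −$923 million.
Net ΔY = k(ΔG − c·ΔT) = (−$74.05 million) / 0.35 ≈ −$211.6 million.

−$211.6 million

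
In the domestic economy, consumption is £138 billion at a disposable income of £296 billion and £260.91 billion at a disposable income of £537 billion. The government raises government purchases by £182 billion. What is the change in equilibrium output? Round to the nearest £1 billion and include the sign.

MPC = ΔC/ΔYd = (260.91 − 138)/(537 − 296) = 122.91/241 = 0.51.
Government-spending multiplier = 1/(1 − MPC) = 1/(1 − 0.51) = 1/0.49 ≈ 2.041.
ΔY = k × ΔG = (+£182 billion) / 0.49 ≈ +£371 billion.

+£371 billion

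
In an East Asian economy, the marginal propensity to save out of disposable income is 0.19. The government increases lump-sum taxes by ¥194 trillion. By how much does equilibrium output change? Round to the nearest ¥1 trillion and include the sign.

MPC = 1 − MPS = 1 − 0.19 = 0.81.
A lump-sum tax change of +¥194 trillion shifts disposable income by −¥194 trillion; first-round consumption changes by −c × ΔT = −0.81 × (+¥194 trillion) = −¥157.14 trillion.
Expenditure multiplier = 1/(1 − MPC) = 1/(1 − 0.81) = 1/0.19 ≈ 5.263.
The tax multiplier is −c × k ≈ −4.263, so ΔY = k × (−c·ΔT) = (−¥157.14 trillion) / 0.19 ≈ −¥827 trillion.

−¥827 trillion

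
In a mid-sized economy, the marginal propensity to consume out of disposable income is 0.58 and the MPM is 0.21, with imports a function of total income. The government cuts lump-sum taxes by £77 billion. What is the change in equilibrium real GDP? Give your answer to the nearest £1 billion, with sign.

A lump-sum tax change of −£77 billion shifts disposable income by +£77 billion; first-round consumption changes by −c × ΔT = −0.58 × (−£77 billion) = +£44.66 billion.
Expenditure multiplier = 1/(1 − c + m) = 1/(1 − 0.58 + 0.21) = 1/0.63 ≈ 1.587.
The tax multiplier is −c × k ≈ −0.921, so ΔY = k × (−c·ΔT) = (+£44.66 billion) / 0.63 ≈ +£71 billion.

+£71 billion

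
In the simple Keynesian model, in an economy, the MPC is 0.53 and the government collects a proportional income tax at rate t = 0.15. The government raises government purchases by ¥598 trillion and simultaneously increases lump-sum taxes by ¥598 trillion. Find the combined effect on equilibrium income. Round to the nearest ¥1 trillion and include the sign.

Expenditure multiplier = 1/(1 − c(1−t)) = 1/(1 − 0.53×0.85) = 1/0.5495 ≈ 1.82.
ΔG contributes k·ΔG = (+¥598 trillion) / 0.5495 ≈ +¥1,088.3 trillion.
ΔT of +¥598 trillion changes first-round spending by −c·ΔT = −¥316.94 trillion, contributing k·(−c·ΔT) = (−¥316.94 trillion) / 0.5495 ≈ −¥576.8 trillion.
Net ΔY = k(ΔG − c·ΔT) = (+¥281.06 trillion) / 0.5495 ≈ +¥511 trillion.

+¥511 trillion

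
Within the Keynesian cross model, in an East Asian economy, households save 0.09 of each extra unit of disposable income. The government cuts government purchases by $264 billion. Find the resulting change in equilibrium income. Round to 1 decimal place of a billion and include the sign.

−$2,933.3 billion

MPC = 1 − MPS = 1 − 0.09 = 0.91.
Government-spending multiplier = 1/(1 − MPC) = 1/(1 − 0.91) = 1/0.09 ≈ 11.111.
ΔY = k × ΔG = (−$264 billion) / 0.09 ≈ −$2,933.3 billion.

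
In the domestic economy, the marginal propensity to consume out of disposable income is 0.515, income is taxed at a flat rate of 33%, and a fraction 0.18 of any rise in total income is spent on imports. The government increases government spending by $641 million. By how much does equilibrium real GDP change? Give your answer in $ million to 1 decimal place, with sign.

+$767.7 million

Spending multiplier = 1/(1 − c(1−t) + m) = 1/(1 − 0.515×0.67 + 0.18) = 1/0.83495 ≈ 1.198.
ΔY = k × ΔG = (+$641 million) / 0.83495 ≈ +$767.7 million.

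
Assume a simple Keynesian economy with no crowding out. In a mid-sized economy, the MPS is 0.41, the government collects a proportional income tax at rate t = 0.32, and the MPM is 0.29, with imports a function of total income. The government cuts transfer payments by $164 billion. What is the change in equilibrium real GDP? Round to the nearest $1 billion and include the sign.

−$109 billion

MPC = 1 − MPS = 1 − 0.41 = 0.59.
The transfer change shifts disposable income by −$164 billion, so first-round consumption changes by c·ΔTR = 0.59 × (−$164 billion) = −$96.76 billion.
Expenditure multiplier = 1/(1 − c(1−t) + m) = 1/(1 − 0.59×0.68 + 0.29) = 1/0.8888 ≈ 1.125.
The transfer multiplier is c × k ≈ 0.664, so ΔY = k × (c·ΔTR) = (−$96.76 billion) / 0.8888 ≈ −$109 billion.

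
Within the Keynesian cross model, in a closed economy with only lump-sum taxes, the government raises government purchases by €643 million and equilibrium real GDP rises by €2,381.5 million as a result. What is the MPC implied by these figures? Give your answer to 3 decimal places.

0.730

Implied spending multiplier k = ΔY/ΔG = 2,381.5/643 ≈ 3.7037.
Since k = 1/(1 − MPC), MPC = 1 − 1/k = 1 − ΔG/ΔY = 1 − 643/2,381.5 ≈ 0.730.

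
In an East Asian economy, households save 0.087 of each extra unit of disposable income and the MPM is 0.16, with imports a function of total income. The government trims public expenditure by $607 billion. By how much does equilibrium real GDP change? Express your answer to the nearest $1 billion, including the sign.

−$2,457 billion

MPC = 1 − MPS = 1 − 0.087 = 0.913.
Government-spending multiplier = 1/(1 − c + m) = 1/(1 − 0.913 + 0.16) = 1/0.247 ≈ 4.049.
ΔY = k × ΔG = (−$607 billion) / 0.247 ≈ −$2,457 billion.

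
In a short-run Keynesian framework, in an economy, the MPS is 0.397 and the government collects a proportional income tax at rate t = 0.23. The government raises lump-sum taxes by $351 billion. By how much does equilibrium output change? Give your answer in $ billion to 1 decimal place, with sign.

MPC = 1 − MPS = 1 − 0.397 = 0.603.
A lump-sum tax change of +$351 billion shifts disposable income by −$351 billion; first-round consumption changes by −c × ΔT = −0.603 × (+$351 billion) = −$211.653 billion.
Expenditure multiplier = 1/(1 − c(1−t)) = 1/(1 − 0.603×0.77) = 1/0.53569 ≈ 1.867.
The tax multiplier is −c × k ≈ −1.126, so ΔY = k × (−c·ΔT) = (−$211.653 billion) / 0.53569 ≈ −$395.1 billion.

−$395.1 billion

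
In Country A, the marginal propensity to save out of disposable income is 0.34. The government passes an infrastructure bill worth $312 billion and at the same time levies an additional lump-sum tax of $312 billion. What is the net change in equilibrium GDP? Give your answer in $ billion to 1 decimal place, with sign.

MPC = 1 − MPS = 1 − 0.34 = 0.66.
Expenditure multiplier = 1/(1 − MPC) = 1/(1 − 0.66) = 1/0.34 ≈ 2.941.
ΔG contributes k·ΔG = (+$312 billion) / 0.34 ≈ +$917.6 billion.
ΔT of +$312 billion changes first-round spending by −c·ΔT = −$205.92 billion, contributing k·(−c·ΔT) = (−$205.92 billion) / 0.34 ≈ −$605.6 billion.
With ΔG = ΔT and no other leakages, the balanced-budget multiplier is 1, so ΔY = ΔG = +$312 billion.

+$312.0 billion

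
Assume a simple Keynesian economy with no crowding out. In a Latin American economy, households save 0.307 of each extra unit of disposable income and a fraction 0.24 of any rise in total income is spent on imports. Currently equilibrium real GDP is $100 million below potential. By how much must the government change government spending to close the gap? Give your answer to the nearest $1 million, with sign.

+$55 million

MPC = 1 − MPS = 1 − 0.307 = 0.693.
Spending multiplier = 1/(1 − c + m) = 1/(1 − 0.693 + 0.24) = 1/0.547 ≈ 1.828.
Need ΔY = +$100 million, so ΔG = ΔY/k = (+$100 million) × 0.547 ≈ +$55 million.
The government should increase government spending by $55 million.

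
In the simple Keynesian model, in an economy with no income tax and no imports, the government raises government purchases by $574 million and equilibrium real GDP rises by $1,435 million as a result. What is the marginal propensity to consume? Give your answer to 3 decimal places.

0.600

Implied spending multiplier k = ΔY/ΔG = 1,435/574 = 2.5.
Since k = 1/(1 − MPC), MPC = 1 − 1/k = 1 − ΔG/ΔY = 1 − 574/1,435 = 0.600.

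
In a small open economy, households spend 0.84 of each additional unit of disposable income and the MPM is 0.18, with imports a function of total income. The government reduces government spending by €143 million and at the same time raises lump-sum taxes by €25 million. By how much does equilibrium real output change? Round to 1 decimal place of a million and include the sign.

Expenditure multiplier = 1/(1 − c + m) = 1/(1 − 0.84 + 0.18) = 1/0.34 ≈ 2.941.
ΔG contributes k·ΔG = (−€143 million) / 0.34 ≈ −€420.6 million.
ΔT of +€25 million changes first-round spending by −c·ΔT = −€21 million, contributing k·(−c·ΔT) = (−€21 million) / 0.34 ≈ −€61.8 million.
Net ΔY = k(ΔG − c·ΔT) = (−€164 million) / 0.34 ≈ −€482.4 million.

−€482.4 million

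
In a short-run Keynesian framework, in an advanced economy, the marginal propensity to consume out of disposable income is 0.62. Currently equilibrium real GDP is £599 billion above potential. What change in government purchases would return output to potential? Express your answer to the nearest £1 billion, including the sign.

Spending multiplier = 1/(1 − MPC) = 1/(1 − 0.62) = 1/0.38 ≈ 2.632.
Need ΔY = −£599 billion, so ΔG = ΔY/k = (−£599 billion) × 0.38 ≈ −£228 billion.
The government should cut government purchases by £228 billion.

−£228 billion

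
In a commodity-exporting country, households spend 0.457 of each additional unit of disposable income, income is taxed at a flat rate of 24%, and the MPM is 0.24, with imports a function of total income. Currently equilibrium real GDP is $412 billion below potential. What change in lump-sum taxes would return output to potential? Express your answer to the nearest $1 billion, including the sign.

Spending multiplier = 1/(1 − c(1−t) + m) = 1/(1 − 0.457×0.76 + 0.24) = 1/0.89268 ≈ 1.12.
Tax multiplier = −c·k = −0.457/0.89268 ≈ −0.512. Need ΔY = +$412 billion, so ΔT = ΔY/(−c·k) = −(+$412 billion) × 0.89268 / 0.457 ≈ −$805 billion.
The government should cut lump-sum taxes by $805 billion.

−$805 billion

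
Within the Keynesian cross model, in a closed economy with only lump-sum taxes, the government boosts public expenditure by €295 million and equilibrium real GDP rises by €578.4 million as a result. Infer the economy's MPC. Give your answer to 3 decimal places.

0.490

Implied spending multiplier k = ΔY/ΔG = 578.4/295 ≈ 1.9607.
Since k = 1/(1 − MPC), MPC = 1 − 1/k = 1 − ΔG/ΔY = 1 − 295/578.4 ≈ 0.490.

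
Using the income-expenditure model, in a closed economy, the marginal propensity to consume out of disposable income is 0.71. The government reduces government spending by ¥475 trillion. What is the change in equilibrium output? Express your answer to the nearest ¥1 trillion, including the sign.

−¥1,638 trillion

Expenditure multiplier = 1/(1 − MPC) = 1/(1 − 0.71) = 1/0.29 ≈ 3.448.
ΔY = k × ΔG = (−¥475 trillion) / 0.29 ≈ −¥1,638 trillion.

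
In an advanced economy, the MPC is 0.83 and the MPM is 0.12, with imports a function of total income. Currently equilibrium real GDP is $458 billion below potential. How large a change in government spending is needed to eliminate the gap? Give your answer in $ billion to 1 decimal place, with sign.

Spending multiplier = 1/(1 − c + m) = 1/(1 − 0.83 + 0.12) = 1/0.29 ≈ 3.448.
Need ΔY = +$458 billion, so ΔG = ΔY/k = (+$458 billion) × 0.29 ≈ +$132.8 billion.
The government should increase government spending by $132.8 billion.

+$132.8 billion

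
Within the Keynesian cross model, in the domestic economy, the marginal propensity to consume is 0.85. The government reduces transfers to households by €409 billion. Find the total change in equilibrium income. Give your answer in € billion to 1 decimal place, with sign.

The transfer change shifts disposable income by −€409 billion, so first-round consumption changes by c·ΔTR = 0.85 × (−€409 billion) = −€347.65 billion.
Expenditure multiplier = 1/(1 − MPC) = 1/(1 − 0.85) = 1/0.15 ≈ 6.667.
The transfer multiplier is c × k ≈ 5.667, so ΔY = k × (c·ΔTR) = (−€347.65 billion) / 0.15 ≈ −€2,317.7 billion.

−€2,317.7 billion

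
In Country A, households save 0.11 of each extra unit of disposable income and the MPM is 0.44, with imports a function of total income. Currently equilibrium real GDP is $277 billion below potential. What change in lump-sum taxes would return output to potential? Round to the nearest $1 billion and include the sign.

MPC = 1 − MPS = 1 − 0.11 = 0.89.
Spending multiplier = 1/(1 − c + m) = 1/(1 − 0.89 + 0.44) = 1/0.55 ≈ 1.818.
Tax multiplier = −c·k = −0.89/0.55 ≈ −1.618. Need ΔY = +$277 billion, so ΔT = ΔY/(−c·k) = −(+$277 billion) × 0.55 / 0.89 ≈ −$171 billion.
The government should cut lump-sum taxes by $171 billion.

−$171 billion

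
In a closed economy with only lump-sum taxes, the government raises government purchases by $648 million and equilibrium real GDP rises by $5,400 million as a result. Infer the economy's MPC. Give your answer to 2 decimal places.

Implied spending multiplier k = ΔY/ΔG = 5,400/648 ≈ 8.3333.
Since k = 1/(1 − MPC), MPC = 1 − 1/k = 1 − ΔG/ΔY = 1 − 648/5,400 = 0.88.

0.88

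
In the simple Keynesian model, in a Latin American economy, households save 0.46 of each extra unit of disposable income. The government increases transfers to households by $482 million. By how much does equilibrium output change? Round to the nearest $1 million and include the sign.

MPC = 1 − MPS = 1 − 0.46 = 0.54.
The transfer change shifts disposable income by +$482 million, so first-round consumption changes by c·ΔTR = 0.54 × (+$482 million) = +$260.28 million.
Expenditure multiplier = 1/(1 − MPC) = 1/(1 − 0.54) = 1/0.46 ≈ 2.174.
The transfer multiplier is c × k ≈ 1.174, so ΔY = k × (c·ΔTR) = (+$260.28 million) / 0.46 ≈ +$566 million.

+$566 million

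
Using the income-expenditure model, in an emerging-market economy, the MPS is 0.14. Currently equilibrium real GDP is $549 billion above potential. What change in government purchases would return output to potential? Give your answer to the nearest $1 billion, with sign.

−$77 billion

MPC = 1 − MPS = 1 − 0.14 = 0.86.
Spending multiplier = 1/(1 − MPC) = 1/(1 − 0.86) = 1/0.14 ≈ 7.143.
Need ΔY = −$549 billion, so ΔG = ΔY/k = (−$549 billion) × 0.14 ≈ −$77 billion.
The government should cut government purchases by $77 billion.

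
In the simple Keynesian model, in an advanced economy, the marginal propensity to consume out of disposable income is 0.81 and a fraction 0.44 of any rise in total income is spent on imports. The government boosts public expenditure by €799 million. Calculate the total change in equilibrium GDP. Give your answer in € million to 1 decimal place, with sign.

+€1,268.3 million

Government-spending multiplier = 1/(1 − c + m) = 1/(1 − 0.81 + 0.44) = 1/0.63 ≈ 1.587.
ΔY = k × ΔG = (+€799 million) / 0.63 ≈ +€1,268.3 million.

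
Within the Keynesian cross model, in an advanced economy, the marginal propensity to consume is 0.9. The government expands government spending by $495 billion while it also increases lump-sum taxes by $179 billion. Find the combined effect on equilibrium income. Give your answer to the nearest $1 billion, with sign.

Expenditure multiplier = 1/(1 − MPC) = 1/(1 − 0.9) = 1/0.1 = 10.
ΔG contributes k·ΔG = (+$495 billion) / 0.1 = +$4,950 billion.
ΔT of +$179 billion changes first-round spending by −c·ΔT = −$161.1 billion, contributing k·(−c·ΔT) = (−$161.1 billion) / 0.1 = −$1,611 billion.
Net ΔY = k(ΔG − c·ΔT) = (+$333.9 billion) / 0.1 = +$3,339 billion.

+$3,339 billion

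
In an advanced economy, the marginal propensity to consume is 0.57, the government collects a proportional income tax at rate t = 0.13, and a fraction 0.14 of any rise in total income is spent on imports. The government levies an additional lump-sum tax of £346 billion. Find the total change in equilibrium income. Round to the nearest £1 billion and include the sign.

A lump-sum tax change of +£346 billion shifts disposable income by −£346 billion; first-round consumption changes by −c × ΔT = −0.57 × (+£346 billion) = −£197.22 billion.
Expenditure multiplier = 1/(1 − c(1−t) + m) = 1/(1 − 0.57×0.87 + 0.14) = 1/0.6441 ≈ 1.553.
The tax multiplier is −c × k ≈ −0.885, so ΔY = k × (−c·ΔT) = (−£197.22 billion) / 0.6441 ≈ −£306 billion.

−£306 billion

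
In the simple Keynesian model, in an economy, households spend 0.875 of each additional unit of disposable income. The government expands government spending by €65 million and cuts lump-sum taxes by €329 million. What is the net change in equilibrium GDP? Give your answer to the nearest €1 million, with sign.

+€2,823 million

Expenditure multiplier = 1/(1 − MPC) = 1/(1 − 0.875) = 1/0.125 = 8.
ΔG contributes k·ΔG = (+€65 million) / 0.125 = +€520 million.
ΔT of −€329 million changes first-round spending by −c·ΔT = +€287.875 million, contributing k·(−c·ΔT) = (+€287.875 million) / 0.125 = +€2,303 million.
Net ΔY = k(ΔG − c·ΔT) = (+€352.875 million) / 0.125 = +€2,823 million.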